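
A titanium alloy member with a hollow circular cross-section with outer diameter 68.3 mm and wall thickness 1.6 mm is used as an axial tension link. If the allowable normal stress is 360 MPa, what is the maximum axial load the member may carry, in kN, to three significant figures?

121 kN

A = 335.3 mm².
P_max = σ_allow · A = 360 · 335.3 = 120700 N = 120.7 kN.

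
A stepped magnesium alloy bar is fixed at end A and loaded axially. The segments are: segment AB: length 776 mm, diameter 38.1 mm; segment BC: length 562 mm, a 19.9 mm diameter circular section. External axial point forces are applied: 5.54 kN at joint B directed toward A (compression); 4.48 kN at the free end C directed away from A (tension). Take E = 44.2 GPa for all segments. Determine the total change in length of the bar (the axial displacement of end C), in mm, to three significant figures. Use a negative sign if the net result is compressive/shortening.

Internal axial forces (sectioning from the free end, tension +): N_BC = 4.48 kN, N_AB = -1.06 kN.
A_AB = 1140 mm².
A_BC = 311 mm².
δ_AB = -1060·776/(1140·44200) = -0.01632 mm
δ_BC = 4480·562/(311·44200) = 0.1831 mm
δ = Σδ_i = 0.1668 mm.

0.167 mm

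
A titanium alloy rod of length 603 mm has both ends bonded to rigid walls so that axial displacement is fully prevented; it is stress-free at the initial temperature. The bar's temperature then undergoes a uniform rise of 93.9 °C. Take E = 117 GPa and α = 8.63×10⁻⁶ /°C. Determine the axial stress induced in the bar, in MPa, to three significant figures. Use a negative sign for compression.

Free thermal expansion αLΔT = 8.63e-6 · 603 · 93.9 = 0.4886 mm.
The walls impose strain ε = −(0.4886)/603 = -8.1036e-04; σ = Eε = 117000 · -8.1036e-04 = -94.81 MPa.

-94.8 MPa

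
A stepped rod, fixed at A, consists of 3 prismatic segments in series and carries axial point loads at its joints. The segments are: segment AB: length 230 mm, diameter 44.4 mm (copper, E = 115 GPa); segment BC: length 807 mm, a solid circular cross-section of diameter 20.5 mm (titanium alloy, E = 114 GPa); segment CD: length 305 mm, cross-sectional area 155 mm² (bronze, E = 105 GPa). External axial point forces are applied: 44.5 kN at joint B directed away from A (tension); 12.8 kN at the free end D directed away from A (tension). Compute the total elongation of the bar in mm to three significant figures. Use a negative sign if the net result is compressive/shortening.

0.588 mm

Internal axial forces (sectioning from the free end, tension +): N_CD = 12.8 kN, N_BC = 12.8 kN, N_AB = 57.3 kN.
A_AB = 1548 mm².
A_BC = 330.1 mm².
δ_AB = 57300·230/(1548·115000) = 0.07402 mm
δ_BC = 12800·807/(330.1·114000) = 0.2745 mm
δ_CD = 12800·305/(155·105000) = 0.2399 mm
δ = Σδ_i = 0.5884 mm.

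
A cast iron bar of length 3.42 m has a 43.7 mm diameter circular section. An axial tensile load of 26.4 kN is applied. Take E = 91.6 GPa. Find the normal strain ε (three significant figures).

A = 1500 mm².
σ = N/A = 17.6 MPa; ε = σ/E = 17.6/91600 = 1.922e-04.

1.92e-04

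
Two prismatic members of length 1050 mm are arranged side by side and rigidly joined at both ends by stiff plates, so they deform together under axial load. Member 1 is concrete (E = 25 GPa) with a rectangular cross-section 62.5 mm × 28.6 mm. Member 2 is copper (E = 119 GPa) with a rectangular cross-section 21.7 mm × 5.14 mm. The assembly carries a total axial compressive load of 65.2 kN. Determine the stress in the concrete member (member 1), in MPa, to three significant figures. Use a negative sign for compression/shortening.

-28.1 MPa

A_1 = 1788 mm².
A_2 = 111.5 mm².
Equal strain + equilibrium ⇒ each member carries load in proportion to AE: A₁E₁ = 44690000 N, A₂E₂ = 13270000 N, ΣAE = 57960000 N.
σ₁ = P·E₁/ΣAE = -65200·25000/57960000 = -28.12 MPa.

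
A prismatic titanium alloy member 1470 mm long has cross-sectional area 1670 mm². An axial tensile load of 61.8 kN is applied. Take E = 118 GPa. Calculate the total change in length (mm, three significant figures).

0.461 mm

δ_mech = NL/(AE) = 61800·1470/(1670·118000) = 0.461 mm.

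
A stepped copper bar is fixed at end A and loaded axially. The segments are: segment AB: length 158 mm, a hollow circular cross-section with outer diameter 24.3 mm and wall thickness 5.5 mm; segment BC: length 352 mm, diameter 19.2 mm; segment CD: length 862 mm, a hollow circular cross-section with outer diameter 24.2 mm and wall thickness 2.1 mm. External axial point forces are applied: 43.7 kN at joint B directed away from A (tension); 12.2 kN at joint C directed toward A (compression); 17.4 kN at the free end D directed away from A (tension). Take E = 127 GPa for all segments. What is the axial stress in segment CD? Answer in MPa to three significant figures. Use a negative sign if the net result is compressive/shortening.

Internal axial forces (sectioning from the free end, tension +): N_CD = 17.4 kN, N_BC = 5.2 kN, N_AB = 48.9 kN.
A_CD = 145.8 mm².
σ_CD = N_CD/A_CD = 17400/145.8 = 119.3 MPa.

119 MPa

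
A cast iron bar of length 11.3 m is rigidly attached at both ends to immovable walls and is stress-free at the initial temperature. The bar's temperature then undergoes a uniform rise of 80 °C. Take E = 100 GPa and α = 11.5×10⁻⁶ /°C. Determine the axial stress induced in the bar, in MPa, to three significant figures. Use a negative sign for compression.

-92.0 MPa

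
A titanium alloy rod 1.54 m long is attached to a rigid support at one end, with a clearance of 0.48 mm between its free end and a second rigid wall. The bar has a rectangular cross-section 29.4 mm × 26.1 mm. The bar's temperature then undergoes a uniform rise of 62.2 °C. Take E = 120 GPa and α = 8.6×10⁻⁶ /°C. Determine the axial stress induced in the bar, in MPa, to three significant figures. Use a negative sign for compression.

Free thermal expansion αLΔT = 8.6e-6 · 1540 · 62.2 = 0.8238 mm.
The walls engage after the gap closes; constrained expansion = 0.8238 − 0.48 = 0.3438 mm.
The walls impose strain ε = −(0.3438)/1540 = -2.2323e-04; σ = Eε = 120000 · -2.2323e-04 = -26.79 MPa.

-26.8 MPa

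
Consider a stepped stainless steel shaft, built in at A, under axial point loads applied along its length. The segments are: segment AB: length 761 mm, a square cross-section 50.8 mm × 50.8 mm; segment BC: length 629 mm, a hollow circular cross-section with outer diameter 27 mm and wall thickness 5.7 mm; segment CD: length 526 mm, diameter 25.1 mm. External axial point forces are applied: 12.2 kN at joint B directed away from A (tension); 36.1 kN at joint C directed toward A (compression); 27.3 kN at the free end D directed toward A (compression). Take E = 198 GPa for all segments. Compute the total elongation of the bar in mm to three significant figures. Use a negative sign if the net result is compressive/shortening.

-0.751 mm

Internal axial forces (sectioning from the free end, tension +): N_CD = -27.3 kN, N_BC = -63.4 kN, N_AB = -51.2 kN.
A_AB = 2581 mm².
A_BC = 381.4 mm².
A_CD = 494.8 mm².
δ_AB = -51200·761/(2581·198000) = -0.07625 mm
δ_BC = -63400·629/(381.4·198000) = -0.528 mm
δ_CD = -27300·526/(494.8·198000) = -0.1466 mm
δ = Σδ_i = -0.7509 mm.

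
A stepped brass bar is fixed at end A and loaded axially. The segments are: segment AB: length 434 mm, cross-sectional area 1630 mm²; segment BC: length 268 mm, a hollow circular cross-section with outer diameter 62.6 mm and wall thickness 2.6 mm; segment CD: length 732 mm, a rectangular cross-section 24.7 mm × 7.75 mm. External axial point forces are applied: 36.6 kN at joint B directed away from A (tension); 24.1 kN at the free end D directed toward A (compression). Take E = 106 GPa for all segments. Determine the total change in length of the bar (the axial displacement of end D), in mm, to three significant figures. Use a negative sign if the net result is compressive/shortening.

-0.962 mm

Internal axial forces (sectioning from the free end, tension +): N_CD = -24.1 kN, N_BC = -24.1 kN, N_AB = 12.5 kN.
A_BC = 490.1 mm².
A_CD = 191.4 mm².
δ_AB = 12500·434/(1630·106000) = 0.0314 mm
δ_BC = -24100·268/(490.1·106000) = -0.1243 mm
δ_CD = -24100·732/(191.4·106000) = -0.8694 mm
δ = Σδ_i = -0.9623 mm.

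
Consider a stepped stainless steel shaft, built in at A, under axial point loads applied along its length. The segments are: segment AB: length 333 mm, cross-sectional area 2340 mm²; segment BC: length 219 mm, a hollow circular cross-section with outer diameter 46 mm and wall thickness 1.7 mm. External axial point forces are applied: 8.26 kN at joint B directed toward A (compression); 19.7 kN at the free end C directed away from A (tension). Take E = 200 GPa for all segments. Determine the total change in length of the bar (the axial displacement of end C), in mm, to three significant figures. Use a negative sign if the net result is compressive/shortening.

Internal axial forces (sectioning from the free end, tension +): N_BC = 19.7 kN, N_AB = 11.44 kN.
A_BC = 236.6 mm².
δ_AB = 11440·333/(2340·200000) = 0.00814 mm
δ_BC = 19700·219/(236.6·200000) = 0.09118 mm
δ = Σδ_i = 0.09932 mm.

0.0993 mm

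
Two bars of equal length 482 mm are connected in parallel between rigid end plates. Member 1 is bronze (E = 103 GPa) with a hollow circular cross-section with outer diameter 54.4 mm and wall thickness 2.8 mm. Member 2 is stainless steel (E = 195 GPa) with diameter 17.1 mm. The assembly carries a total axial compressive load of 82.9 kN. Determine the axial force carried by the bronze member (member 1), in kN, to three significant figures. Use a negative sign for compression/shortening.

-42.3 kN

A_1 = 453.9 mm².
A_2 = 229.7 mm².
Equal strain + equilibrium ⇒ each member carries load in proportion to AE: A₁E₁ = 46750000 N, A₂E₂ = 44780000 N, ΣAE = 91530000 N.
F₁ = P·A₁E₁/ΣAE = -82900·46750000/91530000 = -42340 N.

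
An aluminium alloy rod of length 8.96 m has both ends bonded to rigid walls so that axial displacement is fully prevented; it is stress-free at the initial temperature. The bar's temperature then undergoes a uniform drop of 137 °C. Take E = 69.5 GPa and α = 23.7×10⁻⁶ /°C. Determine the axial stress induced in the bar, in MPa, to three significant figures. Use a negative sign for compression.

Free thermal expansion αLΔT = 23.7e-6 · 8960 · -137 = -29.09 mm.
The walls impose strain ε = −(-29.09)/8960 = 3.2469e-03; σ = Eε = 69500 · 3.2469e-03 = 225.7 MPa.

226 MPa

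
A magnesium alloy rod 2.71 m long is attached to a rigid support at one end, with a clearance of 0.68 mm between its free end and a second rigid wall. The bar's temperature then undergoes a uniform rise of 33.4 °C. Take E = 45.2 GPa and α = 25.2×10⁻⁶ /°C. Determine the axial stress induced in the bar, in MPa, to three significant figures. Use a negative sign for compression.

Free thermal expansion αLΔT = 25.2e-6 · 2710 · 33.4 = 2.281 mm.
The walls engage after the gap closes; constrained expansion = 2.281 − 0.68 = 1.601 mm.
The walls impose strain ε = −(1.601)/2710 = -5.9076e-04; σ = Eε = 45200 · -5.9076e-04 = -26.7 MPa.

-26.7 MPa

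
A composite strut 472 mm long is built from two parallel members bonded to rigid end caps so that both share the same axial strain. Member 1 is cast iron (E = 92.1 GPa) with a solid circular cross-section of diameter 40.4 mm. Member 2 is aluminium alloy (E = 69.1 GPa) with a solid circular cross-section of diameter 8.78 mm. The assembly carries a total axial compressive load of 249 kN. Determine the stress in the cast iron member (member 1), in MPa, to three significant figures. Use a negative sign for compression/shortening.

A_1 = 1282 mm².
A_2 = 60.55 mm².
Equal strain + equilibrium ⇒ each member carries load in proportion to AE: A₁E₁ = 118100000 N, A₂E₂ = 4184000 N, ΣAE = 122200000 N.
σ₁ = P·E₁/ΣAE = -249000·92100/122200000 = -187.6 MPa.

-188 MPa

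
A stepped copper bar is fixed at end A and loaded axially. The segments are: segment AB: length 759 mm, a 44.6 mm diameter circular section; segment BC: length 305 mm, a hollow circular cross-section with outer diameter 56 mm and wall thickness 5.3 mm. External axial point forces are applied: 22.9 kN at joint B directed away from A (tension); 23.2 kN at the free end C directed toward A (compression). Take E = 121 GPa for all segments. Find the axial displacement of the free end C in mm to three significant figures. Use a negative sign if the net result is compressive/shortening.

-0.0705 mm

Internal axial forces (sectioning from the free end, tension +): N_BC = -23.2 kN, N_AB = -0.3 kN.
A_AB = 1562 mm².
A_BC = 844.2 mm².
δ_AB = -300·759/(1562·121000) = -0.001205 mm
δ_BC = -23200·305/(844.2·121000) = -0.06927 mm
δ = Σδ_i = -0.07048 mm.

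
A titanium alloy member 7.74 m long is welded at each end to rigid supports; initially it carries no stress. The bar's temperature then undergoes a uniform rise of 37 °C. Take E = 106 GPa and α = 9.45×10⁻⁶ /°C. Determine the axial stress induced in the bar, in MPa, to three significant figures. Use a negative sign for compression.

Free thermal expansion αLΔT = 9.45e-6 · 7740 · 37 = 2.706 mm.
The walls impose strain ε = −(2.706)/7740 = -3.4965e-04; σ = Eε = 106000 · -3.4965e-04 = -37.06 MPa.

-37.1 MPa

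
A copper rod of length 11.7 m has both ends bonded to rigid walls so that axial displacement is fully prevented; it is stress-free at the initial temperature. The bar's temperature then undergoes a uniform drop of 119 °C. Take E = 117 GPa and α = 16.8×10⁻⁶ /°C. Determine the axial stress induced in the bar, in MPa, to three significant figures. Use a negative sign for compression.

234 MPa

Free thermal expansion αLΔT = 16.8e-6 · 11700 · -119 = -23.39 mm.
The walls impose strain ε = −(-23.39)/11700 = 1.9992e-03; σ = Eε = 117000 · 1.9992e-03 = 233.9 MPa.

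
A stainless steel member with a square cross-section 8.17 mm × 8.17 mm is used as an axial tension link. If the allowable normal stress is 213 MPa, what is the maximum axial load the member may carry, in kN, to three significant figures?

A = 66.75 mm².
P_max = σ_allow · A = 213 · 66.75 = 14220 N = 14.22 kN.

14.2 kN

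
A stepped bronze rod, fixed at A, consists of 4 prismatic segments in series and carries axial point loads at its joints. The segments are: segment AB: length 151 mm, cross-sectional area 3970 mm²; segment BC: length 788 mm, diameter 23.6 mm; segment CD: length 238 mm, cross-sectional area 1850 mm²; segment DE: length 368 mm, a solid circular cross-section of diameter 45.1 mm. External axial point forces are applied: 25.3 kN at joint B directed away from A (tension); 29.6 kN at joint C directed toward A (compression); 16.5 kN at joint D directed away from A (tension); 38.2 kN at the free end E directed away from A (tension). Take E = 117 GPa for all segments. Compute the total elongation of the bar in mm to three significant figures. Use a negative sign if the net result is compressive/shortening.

0.538 mm

Internal axial forces (sectioning from the free end, tension +): N_DE = 38.2 kN, N_CD = 54.7 kN, N_BC = 25.1 kN, N_AB = 50.4 kN.
A_BC = 437.4 mm².
A_DE = 1598 mm².
δ_AB = 50400·151/(3970·117000) = 0.01638 mm
δ_BC = 25100·788/(437.4·117000) = 0.3865 mm
δ_CD = 54700·238/(1850·117000) = 0.06015 mm
δ_DE = 38200·368/(1598·117000) = 0.07521 mm
δ = Σδ_i = 0.5382 mm.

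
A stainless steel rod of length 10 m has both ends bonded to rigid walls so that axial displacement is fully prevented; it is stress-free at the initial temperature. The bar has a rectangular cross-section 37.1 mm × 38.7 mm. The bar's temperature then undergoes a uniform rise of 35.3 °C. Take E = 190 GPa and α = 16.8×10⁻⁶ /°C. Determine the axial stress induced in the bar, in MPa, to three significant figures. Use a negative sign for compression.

-113 MPa

Free thermal expansion αLΔT = 16.8e-6 · 10000 · 35.3 = 5.93 mm.
The walls impose strain ε = −(5.93)/10000 = -5.9304e-04; σ = Eε = 190000 · -5.9304e-04 = -112.7 MPa.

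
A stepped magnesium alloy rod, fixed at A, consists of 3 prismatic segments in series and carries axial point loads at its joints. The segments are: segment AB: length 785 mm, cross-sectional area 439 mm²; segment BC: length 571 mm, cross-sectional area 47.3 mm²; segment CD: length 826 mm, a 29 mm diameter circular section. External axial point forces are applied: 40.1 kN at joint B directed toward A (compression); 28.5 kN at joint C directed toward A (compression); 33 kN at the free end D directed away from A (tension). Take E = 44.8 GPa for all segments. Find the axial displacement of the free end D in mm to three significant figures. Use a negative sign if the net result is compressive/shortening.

Internal axial forces (sectioning from the free end, tension +): N_CD = 33 kN, N_BC = 4.5 kN, N_AB = -35.6 kN.
A_CD = 660.5 mm².
δ_AB = -35600·785/(439·44800) = -1.421 mm
δ_BC = 4500·571/(47.3·44800) = 1.213 mm
δ_CD = 33000·826/(660.5·44800) = 0.9211 mm
δ = Σδ_i = 0.7128 mm.

0.713 mm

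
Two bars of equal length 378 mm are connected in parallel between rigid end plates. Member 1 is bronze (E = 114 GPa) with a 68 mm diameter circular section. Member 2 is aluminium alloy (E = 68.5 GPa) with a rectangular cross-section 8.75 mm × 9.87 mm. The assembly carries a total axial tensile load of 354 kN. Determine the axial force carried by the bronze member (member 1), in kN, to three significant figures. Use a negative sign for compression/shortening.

A_1 = 3632 mm².
A_2 = 86.36 mm².
Equal strain + equilibrium ⇒ each member carries load in proportion to AE: A₁E₁ = 414000000 N, A₂E₂ = 5916000 N, ΣAE = 419900000 N.
F₁ = P·A₁E₁/ΣAE = 354000·414000000/419900000 = 349000 N.

349 kN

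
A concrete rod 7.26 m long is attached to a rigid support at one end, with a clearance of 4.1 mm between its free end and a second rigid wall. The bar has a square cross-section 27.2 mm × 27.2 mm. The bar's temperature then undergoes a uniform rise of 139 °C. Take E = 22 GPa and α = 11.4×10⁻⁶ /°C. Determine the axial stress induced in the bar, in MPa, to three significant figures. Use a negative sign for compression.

Free thermal expansion αLΔT = 11.4e-6 · 7260 · 139 = 11.5 mm.
The walls engage after the gap closes; constrained expansion = 11.5 − 4.1 = 7.404 mm.
The walls impose strain ε = −(7.404)/7260 = -1.0199e-03; σ = Eε = 22000 · -1.0199e-03 = -22.44 MPa.

-22.4 MPa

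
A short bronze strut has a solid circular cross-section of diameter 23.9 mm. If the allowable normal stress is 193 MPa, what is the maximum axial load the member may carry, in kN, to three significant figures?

A = 448.6 mm².
P_max = σ_allow · A = 193 · 448.6 = 86590 N = 86.59 kN.

86.6 kN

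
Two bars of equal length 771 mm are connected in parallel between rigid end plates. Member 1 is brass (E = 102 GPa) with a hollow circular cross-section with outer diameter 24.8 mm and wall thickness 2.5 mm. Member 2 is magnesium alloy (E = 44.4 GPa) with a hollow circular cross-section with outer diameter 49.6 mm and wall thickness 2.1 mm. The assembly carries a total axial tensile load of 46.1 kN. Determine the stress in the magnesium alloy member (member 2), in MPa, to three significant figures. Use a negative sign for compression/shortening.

64.4 MPa

A_1 = 175.1 mm².
A_2 = 313.4 mm².
Equal strain + equilibrium ⇒ each member carries load in proportion to AE: A₁E₁ = 17860000 N, A₂E₂ = 13910000 N, ΣAE = 31780000 N.
σ₂ = P·E₂/ΣAE = 46100·44400/31780000 = 64.41 MPa.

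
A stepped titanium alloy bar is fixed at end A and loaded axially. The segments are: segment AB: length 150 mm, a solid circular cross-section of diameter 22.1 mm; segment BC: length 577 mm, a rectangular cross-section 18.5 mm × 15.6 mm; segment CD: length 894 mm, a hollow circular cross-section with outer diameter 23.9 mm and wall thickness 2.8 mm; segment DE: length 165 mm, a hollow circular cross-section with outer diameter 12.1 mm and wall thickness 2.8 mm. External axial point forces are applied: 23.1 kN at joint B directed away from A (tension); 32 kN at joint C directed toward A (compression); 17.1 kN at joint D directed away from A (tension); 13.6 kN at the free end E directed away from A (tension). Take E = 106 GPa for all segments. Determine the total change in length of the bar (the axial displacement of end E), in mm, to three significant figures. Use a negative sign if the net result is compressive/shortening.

1.71 mm

Internal axial forces (sectioning from the free end, tension +): N_DE = 13.6 kN, N_CD = 30.7 kN, N_BC = -1.3 kN, N_AB = 21.8 kN.
A_AB = 383.6 mm².
A_BC = 288.6 mm².
A_CD = 185.6 mm².
A_DE = 81.81 mm².
δ_AB = 21800·150/(383.6·106000) = 0.08042 mm
δ_BC = -1300·577/(288.6·106000) = -0.02452 mm
δ_CD = 30700·894/(185.6·106000) = 1.395 mm
δ_DE = 13600·165/(81.81·106000) = 0.2588 mm
δ = Σδ_i = 1.71 mm.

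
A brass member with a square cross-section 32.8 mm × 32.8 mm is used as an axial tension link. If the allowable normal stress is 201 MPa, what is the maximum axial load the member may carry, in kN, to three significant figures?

A = 1076 mm².
P_max = σ_allow · A = 201 · 1076 = 216200 N = 216.2 kN.

216 kN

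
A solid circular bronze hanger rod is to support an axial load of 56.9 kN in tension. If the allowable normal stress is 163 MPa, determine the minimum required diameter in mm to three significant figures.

21.1 mm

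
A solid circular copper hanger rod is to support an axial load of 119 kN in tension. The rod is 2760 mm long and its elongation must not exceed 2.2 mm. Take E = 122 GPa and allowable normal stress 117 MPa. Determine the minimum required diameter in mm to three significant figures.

39.5 mm

Required area A ≥ P/σ_allow = 119000/117 = 1017 mm².
For a solid circular section, d ≥ √(4A/π) = 35.99 mm.
Elongation limit: A ≥ PL/(Eδ_allow) = 119000·2760/(122000·2.2) = 1224 mm² ⇒ d ≥ 39.47 mm.
The elongation limit governs.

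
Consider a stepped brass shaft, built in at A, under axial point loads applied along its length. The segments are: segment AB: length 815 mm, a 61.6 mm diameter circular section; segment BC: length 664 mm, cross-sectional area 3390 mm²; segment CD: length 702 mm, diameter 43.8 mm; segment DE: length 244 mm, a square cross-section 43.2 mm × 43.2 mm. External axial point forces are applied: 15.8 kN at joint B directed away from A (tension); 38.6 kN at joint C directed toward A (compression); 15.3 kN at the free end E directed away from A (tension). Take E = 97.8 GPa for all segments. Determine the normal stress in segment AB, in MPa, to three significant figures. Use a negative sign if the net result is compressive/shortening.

Internal axial forces (sectioning from the free end, tension +): N_DE = 15.3 kN, N_CD = 15.3 kN, N_BC = -23.3 kN, N_AB = -7.5 kN.
A_AB = 2980 mm².
σ_AB = N_AB/A_AB = -7500/2980 = -2.517 MPa.

-2.52 MPa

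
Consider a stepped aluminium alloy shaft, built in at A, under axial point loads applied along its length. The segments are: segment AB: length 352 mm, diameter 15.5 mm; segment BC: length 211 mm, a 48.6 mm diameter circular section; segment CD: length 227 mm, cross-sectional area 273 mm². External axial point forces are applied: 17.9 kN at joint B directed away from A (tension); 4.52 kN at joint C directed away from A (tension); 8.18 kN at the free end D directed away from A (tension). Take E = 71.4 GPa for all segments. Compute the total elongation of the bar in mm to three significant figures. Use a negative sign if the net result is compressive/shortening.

Internal axial forces (sectioning from the free end, tension +): N_CD = 8.18 kN, N_BC = 12.7 kN, N_AB = 30.6 kN.
A_AB = 188.7 mm².
A_BC = 1855 mm².
δ_AB = 30600·352/(188.7·71400) = 0.7995 mm
δ_BC = 12700·211/(1855·71400) = 0.02023 mm
δ_CD = 8180·227/(273·71400) = 0.09526 mm
δ = Σδ_i = 0.915 mm.

0.915 mm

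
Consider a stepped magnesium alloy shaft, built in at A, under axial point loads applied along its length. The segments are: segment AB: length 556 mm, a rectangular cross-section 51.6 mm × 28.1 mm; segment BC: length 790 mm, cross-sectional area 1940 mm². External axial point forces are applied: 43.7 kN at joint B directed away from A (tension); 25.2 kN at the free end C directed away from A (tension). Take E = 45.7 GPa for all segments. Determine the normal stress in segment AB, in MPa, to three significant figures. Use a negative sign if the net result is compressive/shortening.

47.5 MPa

Internal axial forces (sectioning from the free end, tension +): N_BC = 25.2 kN, N_AB = 68.9 kN.
A_AB = 1450 mm².
σ_AB = N_AB/A_AB = 68900/1450 = 47.52 MPa.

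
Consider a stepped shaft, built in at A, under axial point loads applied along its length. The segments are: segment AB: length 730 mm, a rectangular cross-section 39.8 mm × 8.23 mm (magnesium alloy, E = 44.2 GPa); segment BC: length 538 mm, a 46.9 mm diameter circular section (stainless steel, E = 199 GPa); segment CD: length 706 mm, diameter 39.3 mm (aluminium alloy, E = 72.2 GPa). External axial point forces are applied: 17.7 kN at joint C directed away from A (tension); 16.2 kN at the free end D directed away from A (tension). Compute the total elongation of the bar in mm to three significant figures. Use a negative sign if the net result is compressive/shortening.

1.89 mm

Internal axial forces (sectioning from the free end, tension +): N_CD = 16.2 kN, N_BC = 33.9 kN, N_AB = 33.9 kN.
A_AB = 327.6 mm².
A_BC = 1728 mm².
A_CD = 1213 mm².
δ_AB = 33900·730/(327.6·44200) = 1.709 mm
δ_BC = 33900·538/(1728·199000) = 0.05305 mm
δ_CD = 16200·706/(1213·72200) = 0.1306 mm
δ = Σδ_i = 1.893 mm.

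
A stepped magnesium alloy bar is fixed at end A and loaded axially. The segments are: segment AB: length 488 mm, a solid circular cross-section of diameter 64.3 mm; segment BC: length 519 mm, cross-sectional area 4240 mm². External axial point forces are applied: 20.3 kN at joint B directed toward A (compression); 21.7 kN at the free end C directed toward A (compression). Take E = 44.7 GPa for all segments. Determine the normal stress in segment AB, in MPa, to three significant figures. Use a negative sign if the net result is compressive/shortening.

Internal axial forces (sectioning from the free end, tension +): N_BC = -21.7 kN, N_AB = -42 kN.
A_AB = 3247 mm².
σ_AB = N_AB/A_AB = -42000/3247 = -12.93 MPa.

-12.9 MPa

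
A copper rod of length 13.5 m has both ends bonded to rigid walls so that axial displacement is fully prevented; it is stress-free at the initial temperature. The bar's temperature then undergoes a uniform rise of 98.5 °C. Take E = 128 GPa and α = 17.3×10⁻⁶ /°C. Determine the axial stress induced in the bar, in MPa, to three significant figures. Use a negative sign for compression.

Free thermal expansion αLΔT = 17.3e-6 · 13500 · 98.5 = 23 mm.
The walls impose strain ε = −(23)/13500 = -1.7041e-03; σ = Eε = 128000 · -1.7041e-03 = -218.1 MPa.

-218 MPa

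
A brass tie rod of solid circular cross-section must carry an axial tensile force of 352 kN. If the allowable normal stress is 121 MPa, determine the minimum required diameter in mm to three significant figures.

60.9 mm

Required area A ≥ P/σ_allow = 352000/121 = 2909 mm².
For a solid circular section, d ≥ √(4A/π) = 60.86 mm.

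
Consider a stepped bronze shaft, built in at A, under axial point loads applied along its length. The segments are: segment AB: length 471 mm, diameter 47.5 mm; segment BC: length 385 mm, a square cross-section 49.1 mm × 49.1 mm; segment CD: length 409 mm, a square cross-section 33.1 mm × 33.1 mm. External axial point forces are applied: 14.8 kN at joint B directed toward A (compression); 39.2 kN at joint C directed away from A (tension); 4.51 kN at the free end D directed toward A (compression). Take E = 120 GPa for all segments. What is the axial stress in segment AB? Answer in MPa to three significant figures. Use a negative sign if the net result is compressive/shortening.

11.2 MPa

Internal axial forces (sectioning from the free end, tension +): N_CD = -4.51 kN, N_BC = 34.69 kN, N_AB = 19.89 kN.
A_AB = 1772 mm².
σ_AB = N_AB/A_AB = 19890/1772 = 11.22 MPa.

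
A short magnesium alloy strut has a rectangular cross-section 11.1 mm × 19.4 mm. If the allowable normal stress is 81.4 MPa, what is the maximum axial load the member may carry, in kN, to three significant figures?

17.5 kN

A = 215.3 mm².
P_max = σ_allow · A = 81.4 · 215.3 = 17530 N = 17.53 kN.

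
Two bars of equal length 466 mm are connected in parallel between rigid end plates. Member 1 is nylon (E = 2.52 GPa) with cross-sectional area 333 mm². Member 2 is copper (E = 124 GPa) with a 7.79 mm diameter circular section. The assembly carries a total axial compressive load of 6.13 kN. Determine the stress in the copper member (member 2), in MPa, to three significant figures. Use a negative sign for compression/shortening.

-113 MPa

A_2 = 47.66 mm².
Equal strain + equilibrium ⇒ each member carries load in proportion to AE: A₁E₁ = 839200 N, A₂E₂ = 5910000 N, ΣAE = 6749000 N.
σ₂ = P·E₂/ΣAE = -6130·124000/6749000 = -112.6 MPa.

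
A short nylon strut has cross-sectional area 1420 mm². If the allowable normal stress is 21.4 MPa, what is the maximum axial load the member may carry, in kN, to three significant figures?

P_max = σ_allow · A = 21.4 · 1420 = 30390 N = 30.39 kN.

30.4 kN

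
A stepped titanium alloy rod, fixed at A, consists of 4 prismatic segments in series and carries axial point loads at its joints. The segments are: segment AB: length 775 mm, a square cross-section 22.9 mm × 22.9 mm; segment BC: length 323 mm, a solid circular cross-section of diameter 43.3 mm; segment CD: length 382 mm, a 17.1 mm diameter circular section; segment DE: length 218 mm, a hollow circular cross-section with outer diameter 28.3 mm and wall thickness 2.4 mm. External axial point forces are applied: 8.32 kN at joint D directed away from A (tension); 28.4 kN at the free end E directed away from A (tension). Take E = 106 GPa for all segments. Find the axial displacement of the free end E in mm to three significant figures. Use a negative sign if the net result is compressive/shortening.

Internal axial forces (sectioning from the free end, tension +): N_DE = 28.4 kN, N_CD = 36.72 kN, N_BC = 36.72 kN, N_AB = 36.72 kN.
A_AB = 524.4 mm².
A_BC = 1473 mm².
A_CD = 229.7 mm².
A_DE = 195.3 mm².
δ_AB = 36720·775/(524.4·106000) = 0.5119 mm
δ_BC = 36720·323/(1473·106000) = 0.07599 mm
δ_CD = 36720·382/(229.7·106000) = 0.5762 mm
δ_DE = 28400·218/(195.3·106000) = 0.2991 mm
δ = Σδ_i = 1.463 mm.

1.46 mm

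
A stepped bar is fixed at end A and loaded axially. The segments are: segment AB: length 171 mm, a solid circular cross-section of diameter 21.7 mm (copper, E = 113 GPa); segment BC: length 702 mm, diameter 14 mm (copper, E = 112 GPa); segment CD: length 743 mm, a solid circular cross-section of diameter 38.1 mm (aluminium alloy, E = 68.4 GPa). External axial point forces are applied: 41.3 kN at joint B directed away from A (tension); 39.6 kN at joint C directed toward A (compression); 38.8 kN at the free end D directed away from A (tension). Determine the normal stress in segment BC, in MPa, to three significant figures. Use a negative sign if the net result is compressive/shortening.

-5.20 MPa

Internal axial forces (sectioning from the free end, tension +): N_CD = 38.8 kN, N_BC = -0.8 kN, N_AB = 40.5 kN.
A_BC = 153.9 mm².
σ_BC = N_BC/A_BC = -800/153.9 = -5.197 MPa.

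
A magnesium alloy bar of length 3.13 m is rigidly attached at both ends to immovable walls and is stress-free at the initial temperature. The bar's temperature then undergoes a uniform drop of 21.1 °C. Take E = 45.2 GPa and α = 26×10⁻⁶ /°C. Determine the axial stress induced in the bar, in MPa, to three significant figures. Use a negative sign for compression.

Free thermal expansion αLΔT = 26e-6 · 3130 · -21.1 = -1.717 mm.
The walls impose strain ε = −(-1.717)/3130 = 5.4860e-04; σ = Eε = 45200 · 5.4860e-04 = 24.8 MPa.

24.8 MPa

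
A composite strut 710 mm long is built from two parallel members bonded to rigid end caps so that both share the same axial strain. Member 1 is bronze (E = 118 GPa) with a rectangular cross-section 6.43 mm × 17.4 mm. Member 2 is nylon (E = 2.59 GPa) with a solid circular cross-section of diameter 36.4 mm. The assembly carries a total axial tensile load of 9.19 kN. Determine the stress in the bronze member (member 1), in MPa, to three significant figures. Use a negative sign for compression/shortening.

68.2 MPa

A_1 = 111.9 mm².
A_2 = 1041 mm².
Equal strain + equilibrium ⇒ each member carries load in proportion to AE: A₁E₁ = 13200000 N, A₂E₂ = 2695000 N, ΣAE = 15900000 N.
σ₁ = P·E₁/ΣAE = 9190·118000/15900000 = 68.21 MPa.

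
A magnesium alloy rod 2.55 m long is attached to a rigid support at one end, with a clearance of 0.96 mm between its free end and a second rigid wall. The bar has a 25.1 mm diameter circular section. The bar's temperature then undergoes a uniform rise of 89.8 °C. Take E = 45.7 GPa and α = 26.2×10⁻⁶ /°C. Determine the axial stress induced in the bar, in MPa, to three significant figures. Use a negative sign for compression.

Free thermal expansion αLΔT = 26.2e-6 · 2550 · 89.8 = 6 mm.
The walls engage after the gap closes; constrained expansion = 6 − 0.96 = 5.04 mm.
The walls impose strain ε = −(5.04)/2550 = -1.9763e-03; σ = Eε = 45700 · -1.9763e-03 = -90.32 MPa.

-90.3 MPa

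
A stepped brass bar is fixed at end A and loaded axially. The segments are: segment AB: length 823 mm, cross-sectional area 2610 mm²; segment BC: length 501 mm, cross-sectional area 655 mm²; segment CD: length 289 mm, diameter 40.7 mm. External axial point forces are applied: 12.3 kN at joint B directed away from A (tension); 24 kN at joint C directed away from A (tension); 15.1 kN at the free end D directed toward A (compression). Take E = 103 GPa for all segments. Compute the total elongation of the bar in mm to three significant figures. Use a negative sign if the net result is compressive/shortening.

0.0984 mm

Internal axial forces (sectioning from the free end, tension +): N_CD = -15.1 kN, N_BC = 8.9 kN, N_AB = 21.2 kN.
A_CD = 1301 mm².
δ_AB = 21200·823/(2610·103000) = 0.0649 mm
δ_BC = 8900·501/(655·103000) = 0.06609 mm
δ_CD = -15100·289/(1301·103000) = -0.03257 mm
δ = Σδ_i = 0.09843 mm.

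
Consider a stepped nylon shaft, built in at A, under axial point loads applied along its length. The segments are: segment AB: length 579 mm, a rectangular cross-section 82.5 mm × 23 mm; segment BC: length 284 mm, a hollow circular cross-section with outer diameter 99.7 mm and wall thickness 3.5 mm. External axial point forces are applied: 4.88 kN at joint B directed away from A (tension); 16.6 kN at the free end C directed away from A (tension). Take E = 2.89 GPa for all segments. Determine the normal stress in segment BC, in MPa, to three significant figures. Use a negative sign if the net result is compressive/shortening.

Internal axial forces (sectioning from the free end, tension +): N_BC = 16.6 kN, N_AB = 21.48 kN.
A_BC = 1058 mm².
σ_BC = N_BC/A_BC = 16600/1058 = 15.69 MPa.

15.7 MPa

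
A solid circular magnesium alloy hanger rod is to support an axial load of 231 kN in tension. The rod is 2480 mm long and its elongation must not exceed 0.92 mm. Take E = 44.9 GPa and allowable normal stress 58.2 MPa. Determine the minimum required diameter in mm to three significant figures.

Required area A ≥ P/σ_allow = 231000/58.2 = 3969 mm².
For a solid circular section, d ≥ √(4A/π) = 71.09 mm.
Elongation limit: A ≥ PL/(Eδ_allow) = 231000·2480/(44900·0.92) = 13870 mm² ⇒ d ≥ 132.9 mm.
The elongation limit governs.

133 mm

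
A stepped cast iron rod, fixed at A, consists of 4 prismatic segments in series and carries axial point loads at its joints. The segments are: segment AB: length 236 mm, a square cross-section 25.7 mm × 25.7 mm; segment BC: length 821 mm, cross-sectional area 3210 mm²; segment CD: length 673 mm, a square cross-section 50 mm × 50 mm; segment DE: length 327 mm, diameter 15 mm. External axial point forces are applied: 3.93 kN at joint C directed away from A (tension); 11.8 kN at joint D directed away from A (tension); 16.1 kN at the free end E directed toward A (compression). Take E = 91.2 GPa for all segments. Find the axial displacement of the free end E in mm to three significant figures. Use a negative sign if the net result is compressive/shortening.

-0.342 mm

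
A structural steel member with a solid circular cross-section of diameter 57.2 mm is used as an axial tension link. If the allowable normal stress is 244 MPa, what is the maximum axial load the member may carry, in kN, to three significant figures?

A = 2570 mm².
P_max = σ_allow · A = 244 · 2570 = 627000 N = 627 kN.

627 kN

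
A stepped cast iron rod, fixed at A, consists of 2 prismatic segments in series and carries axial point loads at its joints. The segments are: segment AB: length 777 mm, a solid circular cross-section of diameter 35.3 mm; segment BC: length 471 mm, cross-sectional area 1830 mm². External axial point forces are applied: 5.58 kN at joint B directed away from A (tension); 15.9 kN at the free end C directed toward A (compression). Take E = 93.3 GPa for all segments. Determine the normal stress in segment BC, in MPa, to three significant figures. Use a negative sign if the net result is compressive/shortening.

-8.69 MPa

Internal axial forces (sectioning from the free end, tension +): N_BC = -15.9 kN, N_AB = -10.32 kN.
σ_BC = N_BC/A_BC = -15900/1830 = -8.689 MPa.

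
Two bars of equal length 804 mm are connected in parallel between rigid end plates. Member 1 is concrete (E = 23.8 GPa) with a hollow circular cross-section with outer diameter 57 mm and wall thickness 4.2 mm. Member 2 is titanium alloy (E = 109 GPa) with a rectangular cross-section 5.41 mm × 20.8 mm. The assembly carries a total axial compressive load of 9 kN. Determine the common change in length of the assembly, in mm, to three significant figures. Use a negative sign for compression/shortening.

-0.251 mm

A_1 = 696.7 mm².
A_2 = 112.5 mm².
Equal strain + equilibrium ⇒ each member carries load in proportion to AE: A₁E₁ = 16580000 N, A₂E₂ = 12270000 N, ΣAE = 28850000 N.
δ = PL/ΣAE = -9000·804/28850000 = -0.2508 mm.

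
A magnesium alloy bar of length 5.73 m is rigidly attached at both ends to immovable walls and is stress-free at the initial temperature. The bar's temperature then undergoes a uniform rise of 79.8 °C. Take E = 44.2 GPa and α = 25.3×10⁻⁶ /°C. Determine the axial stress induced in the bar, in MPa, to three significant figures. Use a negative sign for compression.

Free thermal expansion αLΔT = 25.3e-6 · 5730 · 79.8 = 11.57 mm.
The walls impose strain ε = −(11.57)/5730 = -2.0189e-03; σ = Eε = 44200 · -2.0189e-03 = -89.24 MPa.

-89.2 MPa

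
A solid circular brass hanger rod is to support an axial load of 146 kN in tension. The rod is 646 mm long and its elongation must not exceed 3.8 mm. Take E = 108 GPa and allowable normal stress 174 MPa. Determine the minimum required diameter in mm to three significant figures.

32.7 mm

Required area A ≥ P/σ_allow = 146000/174 = 839.1 mm².
For a solid circular section, d ≥ √(4A/π) = 32.69 mm.
Elongation limit: A ≥ PL/(Eδ_allow) = 146000·646/(108000·3.8) = 229.8 mm² ⇒ d ≥ 17.11 mm.
The stress limit governs.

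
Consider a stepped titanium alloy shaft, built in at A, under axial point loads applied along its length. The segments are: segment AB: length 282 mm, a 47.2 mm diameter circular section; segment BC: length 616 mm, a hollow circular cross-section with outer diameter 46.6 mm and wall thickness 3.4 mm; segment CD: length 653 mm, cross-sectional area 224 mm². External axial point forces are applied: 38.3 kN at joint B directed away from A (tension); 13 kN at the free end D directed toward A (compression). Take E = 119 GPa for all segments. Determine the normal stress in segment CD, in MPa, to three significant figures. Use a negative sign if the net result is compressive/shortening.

-58.0 MPa

Internal axial forces (sectioning from the free end, tension +): N_CD = -13 kN, N_BC = -13 kN, N_AB = 25.3 kN.
σ_CD = N_CD/A_CD = -13000/224 = -58.04 MPa.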